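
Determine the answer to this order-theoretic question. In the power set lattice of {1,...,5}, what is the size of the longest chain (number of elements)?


A chain is a totally ordered subset; we count the number of elements in a maximum chain.
Compute, for each element x, the size of the longest chain ending at x:
  {}: 1
  {1}: 2
  {2}: 2
  {3}: 2
  {4}: 2
  {5}: 2
  ...
A maximum chain: {} < {1} < {1,2} < {1,2,3} < {1,2,3,4} < {1,2,3,4,5}
Number of elements in the longest chain: 6


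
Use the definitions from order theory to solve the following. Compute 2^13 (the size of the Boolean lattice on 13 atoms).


Power set = 2^n.
2^13 = 8192


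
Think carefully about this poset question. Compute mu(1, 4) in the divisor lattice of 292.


In a divisor lattice, mu(a,b) = mu(b/a) where mu is the classical Mobius function.
b/a = 4/1 = 4
Prime factorization of 4: primes [2]
4 is not squarefree, so mu(4) = 0


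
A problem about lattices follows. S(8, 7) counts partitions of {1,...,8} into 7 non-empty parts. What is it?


S(n,k) = k*S(n-1,k) + S(n-1,k-1).
S(7,7) = 1, S(7,6) = 21
S(8,7) = 7*1 + 21 = 7 + 21
S(8,7) = 28


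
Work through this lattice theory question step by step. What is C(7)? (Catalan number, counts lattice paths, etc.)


C(n) = C(2n, n) / (n+1).
C(14, 7) = 3432
C(7) = 3432 / 8 = 429


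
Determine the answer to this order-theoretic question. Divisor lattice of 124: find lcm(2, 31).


In a divisor lattice, join = lcm (least common multiple).
gcd(2,31) = 1
lcm(2,31) = 2*31/gcd = 62/1 = 62


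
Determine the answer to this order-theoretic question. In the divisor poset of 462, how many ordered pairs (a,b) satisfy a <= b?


The order relation is {(a,b) : a <= b}, reflexive so it includes (a,a).
Examples: (1,1), (1,11), (1,14), (1,154), (1,2), ...
Total ordered pairs: 81


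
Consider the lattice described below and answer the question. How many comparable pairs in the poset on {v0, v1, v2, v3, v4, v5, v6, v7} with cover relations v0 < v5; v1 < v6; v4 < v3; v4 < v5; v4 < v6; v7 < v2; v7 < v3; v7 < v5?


A comparable pair {a,b} has a < b or b < a in the order.
Count unordered pairs where one element is strictly below the other.
Examples: {v0,v5}, {v1,v6}, {v2,v7}, {v3,v4}, ...
Total comparable pairs: 8


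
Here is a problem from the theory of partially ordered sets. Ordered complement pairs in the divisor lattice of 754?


Complement pair (a,b): a meet b = bottom, a join b = top.
Here: gcd(a,b)=1 and lcm(a,b)=754, i.e. a*b=754 with a,b coprime.
Pairs found: (1,754), (2,377), (13,58), (26,29), ... (4 more)
Total ordered pairs: 8


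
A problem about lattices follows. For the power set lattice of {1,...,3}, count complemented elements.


An element a is complemented if some b has a meet b = bottom, a join b = top.
every subset A has complement S\A, so all elements are complemented.
Complemented elements: {}, {1}, {2}, {3}, {1,2}, {1,3}, ... (2 more)
Count: 8


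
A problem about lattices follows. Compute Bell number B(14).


B(n) = number of set partitions of an n-element set.
B(n) satisfies the recurrence: B(n+1) = sum_k C(n,k)*B(k).
B(14) = 190899322


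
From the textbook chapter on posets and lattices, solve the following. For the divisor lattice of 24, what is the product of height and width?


Height = length of longest chain minus 1; width = size of largest antichain.
A maximum chain: 1 | 3 | 6 | 12 | 24  (height 4).
A maximum antichain: {2, 3}  (width 2).
Product = 4 * 2 = 8


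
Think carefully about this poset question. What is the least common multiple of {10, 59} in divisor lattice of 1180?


In a divisor lattice, join = lcm (least common multiple).
Compute lcm iteratively: start with first element, then lcm(current, next).
Elements: [10, 59]
lcm(10,59) = 590
Final lcm = 590


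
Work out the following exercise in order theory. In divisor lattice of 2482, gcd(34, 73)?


Meet=gcd.
gcd(34,73)=1


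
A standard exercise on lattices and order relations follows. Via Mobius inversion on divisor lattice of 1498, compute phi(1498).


phi(n) = n * prod_{p|n} (1 - 1/p).
Prime divisors of 1498: [2, 7, 107]
phi(1498) = 1498 * (1 - 1/2) * (1 - 1/7) * (1 - 1/107)
phi(1498) = 636


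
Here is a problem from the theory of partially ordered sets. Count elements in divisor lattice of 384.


Divisors of 384: [1, 2, 3, 4, 6, 8, 12, 16, 24, 32, 48, 64, 96, 128, 192, 384]
Count: 16


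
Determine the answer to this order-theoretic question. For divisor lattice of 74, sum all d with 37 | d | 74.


Interval [37,74] in divisors of 74: [37, 74]
Sum = 111


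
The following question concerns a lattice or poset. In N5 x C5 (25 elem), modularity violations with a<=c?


Modular law: if a <= c then a v (b ^ c) = (a v b) ^ c.
Check all triples (a,b,c) with a <= c among 25 elements.
  e.g. a=(a,0), b=(c,0), c=(b,0): lhs=(a,0) != rhs=(b,0)
  e.g. a=(a,0), b=(c,1), c=(b,0): lhs=(a,0) != rhs=(b,0)
Total violating triples: 75


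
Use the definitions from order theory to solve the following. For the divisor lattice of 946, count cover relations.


A cover relation a -< b holds when a < b with no c strictly between.
Cover relations:
  1 -< 2
  1 -< 11
  1 -< 43
  2 -< 22
  2 -< 86
  11 -< 22
  11 -< 473
  22 -< 946
  ...4 more
Total: 12


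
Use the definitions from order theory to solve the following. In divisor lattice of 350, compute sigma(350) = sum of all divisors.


sigma(n) = sum of divisors.
Divisors of 350: [1, 2, 5, 7, 10, 14, 25, 35, 50, 70, 175, 350]
Sum = 744


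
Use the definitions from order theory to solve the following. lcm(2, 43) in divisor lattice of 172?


Join=lcm.
gcd(2,43)=1
lcm=86


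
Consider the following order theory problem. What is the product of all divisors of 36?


Divisors of 36: [1, 2, 3, 4, 6, 9, 12, 18, 36]
Product = n^(d(n)/2) = 36^(9/2)
Product = 10077696


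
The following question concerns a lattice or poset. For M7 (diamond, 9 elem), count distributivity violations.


Distributive law: a ^ (b v c) = (a ^ b) v (a ^ c).
Check all 9^3 = 729 ordered triples (a,b,c).
  e.g. a=a1, b=a2, c=a3: lhs=a1 != rhs=0
  e.g. a=a1, b=a2, c=a4: lhs=a1 != rhs=0
Total violating triples: 210


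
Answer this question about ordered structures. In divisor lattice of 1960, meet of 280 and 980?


In a divisor lattice, meet = gcd (greatest common divisor).
By Euclidean algorithm or factoring: gcd(280,980) = 140


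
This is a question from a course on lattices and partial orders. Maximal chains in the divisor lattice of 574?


A maximal chain goes from the minimum element to a maximal element via cover relations.
Counting all min-to-max paths in the cover graph.
Total maximal chains: 6


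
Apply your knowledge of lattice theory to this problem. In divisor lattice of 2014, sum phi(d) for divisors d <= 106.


Divisors of 2014 up to 106: [1, 2, 19, 38, 53, 106]
phi values: [1, 1, 18, 18, 52, 52]
Sum = 142


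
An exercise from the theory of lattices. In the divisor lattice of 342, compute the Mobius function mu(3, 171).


In a divisor lattice, mu(a,b) = mu(b/a) where mu is the classical Mobius function.
b/a = 171/3 = 57
Prime factorization of 57: primes [3, 19]
57 is squarefree with 2 prime factor(s), so mu(57) = (-1)^2 = 1


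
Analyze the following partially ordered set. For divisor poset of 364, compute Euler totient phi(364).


phi(n) = n * prod_{p|n} (1 - 1/p).
Prime divisors of 364: [2, 7, 13]
phi(364) = 364 * (1 - 1/2) * (1 - 1/7) * (1 - 1/13)
phi(364) = 144


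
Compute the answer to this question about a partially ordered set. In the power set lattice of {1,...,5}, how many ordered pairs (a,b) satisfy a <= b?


The order relation is {(a,b) : a <= b}, reflexive so it includes (a,a).
Examples: ({},{}), ({},{1,2}), ({},{1,2,3}), ({},{1,2,3,4}), ({},{1,2,3,4,5}), ...
Total ordered pairs: 243


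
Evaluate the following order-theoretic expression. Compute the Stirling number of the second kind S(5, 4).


S(n,k) = k*S(n-1,k) + S(n-1,k-1).
S(4,4) = 1, S(4,3) = 6
S(5,4) = 4*1 + 6 = 4 + 6
S(5,4) = 10


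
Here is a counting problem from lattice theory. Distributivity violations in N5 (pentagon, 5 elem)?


Distributive law: a ^ (b v c) = (a ^ b) v (a ^ c).
Check all 5^3 = 125 ordered triples (a,b,c).
  e.g. a=b, b=a, c=c: lhs=b != rhs=a
  e.g. a=b, b=c, c=a: lhs=b != rhs=a
Total violating triples: 2


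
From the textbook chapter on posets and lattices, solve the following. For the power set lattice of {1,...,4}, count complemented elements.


An element a is complemented if some b has a meet b = bottom, a join b = top.
every subset A has complement S\A, so all elements are complemented.
Complemented elements: {}, {1}, {2}, {3}, {4}, {1,2}, ... (10 more)
Count: 16


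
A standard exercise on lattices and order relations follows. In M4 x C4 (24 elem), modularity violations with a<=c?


Modular law: if a <= c then a v (b ^ c) = (a v b) ^ c.
Check all triples (a,b,c) with a <= c among 24 elements.
This lattice is modular (diamonds M_m and their chain-products are modular).
Total violating triples: 0


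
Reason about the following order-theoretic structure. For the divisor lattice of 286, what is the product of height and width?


Height = length of longest chain minus 1; width = size of largest antichain.
A maximum chain: 1 | 13 | 143 | 286  (height 3).
A maximum antichain: {2, 11, 13}  (width 3).
Product = 3 * 3 = 9


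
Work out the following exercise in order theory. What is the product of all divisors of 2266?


Divisors of 2266: [1, 2, 11, 22, 103, 206, 1133, 2266]
Product = n^(d(n)/2) = 2266^(8/2)
Product = 26365719179536


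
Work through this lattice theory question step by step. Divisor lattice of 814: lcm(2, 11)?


Join=lcm.
gcd(2,11)=1
lcm=22


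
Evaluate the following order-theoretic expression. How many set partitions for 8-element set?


B(n) = number of set partitions of an n-element set.
B(n) satisfies the recurrence: B(n+1) = sum_k C(n,k)*B(k).
B(8) = 4140


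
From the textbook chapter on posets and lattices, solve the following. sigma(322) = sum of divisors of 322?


sigma(n) = sum of divisors.
Divisors of 322: [1, 2, 7, 14, 23, 46, 161, 322]
Sum = 576


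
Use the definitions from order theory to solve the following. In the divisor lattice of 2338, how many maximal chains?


A maximal chain goes from the minimum element to a maximal element via cover relations.
Counting all min-to-max paths in the cover graph.
Total maximal chains: 6


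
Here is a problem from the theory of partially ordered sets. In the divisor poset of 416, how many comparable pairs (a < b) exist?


A comparable pair {a,b} has a < b or b < a in the order.
Count unordered pairs where one element is strictly below the other.
Examples: {1,2}, {1,4}, {1,8}, {1,13}, ...
Total comparable pairs: 51


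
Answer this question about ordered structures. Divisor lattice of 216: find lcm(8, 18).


In a divisor lattice, join = lcm (least common multiple).
gcd(8,18) = 2
lcm(8,18) = 8*18/gcd = 144/2 = 72


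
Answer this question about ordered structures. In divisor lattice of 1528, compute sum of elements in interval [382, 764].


Interval [382,764] in divisors of 1528: [382, 764]
Sum = 1146


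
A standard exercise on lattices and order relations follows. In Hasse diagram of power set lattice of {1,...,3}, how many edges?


A cover relation a -< b holds when a < b with no c strictly between.
Cover relations:
  {} -< {1}
  {} -< {2}
  {} -< {3}
  {1} -< {1,2}
  {1} -< {1,3}
  {2} -< {1,2}
  {2} -< {2,3}
  {3} -< {1,3}
  ...4 more
Total: 12


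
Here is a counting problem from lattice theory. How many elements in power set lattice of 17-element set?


Power set = 2^n.
2^17 = 131072


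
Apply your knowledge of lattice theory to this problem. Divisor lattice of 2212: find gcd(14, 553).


In a divisor lattice, meet = gcd (greatest common divisor).
By Euclidean algorithm or factoring: gcd(14,553) = 7


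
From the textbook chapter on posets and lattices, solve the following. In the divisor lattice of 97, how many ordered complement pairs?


Complement pair (a,b): a meet b = bottom, a join b = top.
Here: gcd(a,b)=1 and lcm(a,b)=97, i.e. a*b=97 with a,b coprime.
Pairs found: (1,97), (97,1)
Total ordered pairs: 2


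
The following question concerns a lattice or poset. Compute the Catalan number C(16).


C(n) = C(2n, n) / (n+1).
C(32, 16) = 601080390
C(16) = 601080390 / 17 = 35357670


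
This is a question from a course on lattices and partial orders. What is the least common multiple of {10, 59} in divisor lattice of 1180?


In a divisor lattice, join = lcm (least common multiple).
Compute lcm iteratively: start with first element, then lcm(current, next).
Elements: [10, 59]
lcm(10,59) = 590
Final lcm = 590


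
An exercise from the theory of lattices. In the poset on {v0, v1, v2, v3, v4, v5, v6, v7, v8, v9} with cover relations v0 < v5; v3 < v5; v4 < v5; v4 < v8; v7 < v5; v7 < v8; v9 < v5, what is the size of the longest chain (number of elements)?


A chain is a totally ordered subset; we count the number of elements in a maximum chain.
Compute, for each element x, the size of the longest chain ending at x:
  v0: 1
  v1: 1
  v2: 1
  v3: 1
  v4: 1
  v6: 1
  ...
A maximum chain: v0 < v5
Number of elements in the longest chain: 2


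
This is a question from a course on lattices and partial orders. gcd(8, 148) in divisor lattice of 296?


Meet=gcd.
gcd(8,148)=4


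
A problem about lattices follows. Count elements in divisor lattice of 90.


Divisors of 90: [1, 2, 3, 5, 6, 9, 10, 15, 18, 30, 45, 90]
Count: 12


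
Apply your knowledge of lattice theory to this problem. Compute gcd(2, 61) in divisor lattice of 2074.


In a divisor lattice, meet = gcd (greatest common divisor).
By Euclidean algorithm or factoring: gcd(2,61) = 1


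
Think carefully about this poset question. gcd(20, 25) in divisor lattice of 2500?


Meet=gcd.
gcd(20,25)=5


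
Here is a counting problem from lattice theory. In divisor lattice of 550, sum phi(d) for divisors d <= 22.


Divisors of 550 up to 22: [1, 2, 5, 10, 11, 22]
phi values: [1, 1, 4, 4, 10, 10]
Sum = 30


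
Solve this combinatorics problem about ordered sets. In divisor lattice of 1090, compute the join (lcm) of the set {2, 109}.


In a divisor lattice, join = lcm (least common multiple).
Compute lcm iteratively: start with first element, then lcm(current, next).
Elements: [2, 109]
lcm(2,109) = 218
Final lcm = 218


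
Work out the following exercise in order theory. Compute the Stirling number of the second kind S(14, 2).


S(n,k) = k*S(n-1,k) + S(n-1,k-1).
S(13,2) = 4095, S(13,1) = 1
S(14,2) = 2*4095 + 1 = 8190 + 1
S(14,2) = 8191


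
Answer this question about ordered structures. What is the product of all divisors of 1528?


Divisors of 1528: [1, 2, 4, 8, 191, 382, 764, 1528]
Product = n^(d(n)/2) = 1528^(8/2)
Product = 5451216326656


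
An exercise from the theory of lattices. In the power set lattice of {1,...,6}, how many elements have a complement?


An element a is complemented if some b has a meet b = bottom, a join b = top.
every subset A has complement S\A, so all elements are complemented.
Complemented elements: {}, {1}, {2}, {3}, {4}, {5}, ... (58 more)
Count: 64


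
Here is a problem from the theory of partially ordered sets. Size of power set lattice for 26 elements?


Power set = 2^n.
2^26 = 67108864


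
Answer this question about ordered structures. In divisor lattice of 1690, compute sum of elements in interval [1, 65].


Interval [1,65] in divisors of 1690: [1, 5, 13, 65]
Sum = 84


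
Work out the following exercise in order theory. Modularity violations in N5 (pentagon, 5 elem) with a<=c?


Modular law: if a <= c then a v (b ^ c) = (a v b) ^ c.
Check all triples (a,b,c) with a <= c among 5 elements.
  e.g. a=a, b=c, c=b: lhs=a != rhs=b
Total violating triples: 1


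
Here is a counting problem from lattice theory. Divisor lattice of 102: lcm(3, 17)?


Join=lcm.
gcd(3,17)=1
lcm=51


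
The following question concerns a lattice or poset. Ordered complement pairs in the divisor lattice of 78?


Complement pair (a,b): a meet b = bottom, a join b = top.
Here: gcd(a,b)=1 and lcm(a,b)=78, i.e. a*b=78 with a,b coprime.
Pairs found: (1,78), (2,39), (3,26), (6,13), ... (4 more)
Total ordered pairs: 8


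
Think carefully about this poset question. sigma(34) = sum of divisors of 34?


sigma(n) = sum of divisors.
Divisors of 34: [1, 2, 17, 34]
Sum = 54


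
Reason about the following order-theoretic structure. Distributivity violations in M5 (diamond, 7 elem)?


Distributive law: a ^ (b v c) = (a ^ b) v (a ^ c).
Check all 7^3 = 343 ordered triples (a,b,c).
  e.g. a=a1, b=a2, c=a3: lhs=a1 != rhs=0
  e.g. a=a1, b=a2, c=a4: lhs=a1 != rhs=0
Total violating triples: 60


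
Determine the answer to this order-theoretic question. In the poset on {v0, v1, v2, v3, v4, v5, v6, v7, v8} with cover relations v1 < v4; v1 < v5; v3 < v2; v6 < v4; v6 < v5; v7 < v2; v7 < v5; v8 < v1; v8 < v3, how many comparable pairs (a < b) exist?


A comparable pair {a,b} has a < b or b < a in the order.
Count unordered pairs where one element is strictly below the other.
Examples: {v1,v4}, {v1,v5}, {v1,v8}, {v2,v3}, ...
Total comparable pairs: 12


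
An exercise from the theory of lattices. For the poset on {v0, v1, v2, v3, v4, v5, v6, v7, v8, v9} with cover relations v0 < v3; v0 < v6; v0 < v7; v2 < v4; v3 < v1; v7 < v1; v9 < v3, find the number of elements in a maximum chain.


A chain is a totally ordered subset; we count the number of elements in a maximum chain.
Compute, for each element x, the size of the longest chain ending at x:
  v0: 1
  v2: 1
  v5: 1
  v8: 1
  v9: 1
  v4: 2
  ...
A maximum chain: v0 < v3 < v1
Number of elements in the longest chain: 3


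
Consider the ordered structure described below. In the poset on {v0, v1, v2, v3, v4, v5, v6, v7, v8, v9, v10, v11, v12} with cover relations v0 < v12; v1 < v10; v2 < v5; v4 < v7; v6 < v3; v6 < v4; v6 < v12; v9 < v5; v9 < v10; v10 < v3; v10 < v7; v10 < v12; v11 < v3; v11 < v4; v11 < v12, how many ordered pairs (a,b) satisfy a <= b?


The order relation is {(a,b) : a <= b}, reflexive so it includes (a,a).
Examples: (v0,v0), (v0,v12), (v1,v1), (v1,v10), (v1,v12), ...
Total ordered pairs: 36


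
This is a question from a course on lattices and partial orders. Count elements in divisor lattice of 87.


Divisors of 87: [1, 3, 29, 87]
Count: 4


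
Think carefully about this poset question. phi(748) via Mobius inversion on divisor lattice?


phi(n) = n * prod_{p|n} (1 - 1/p).
Prime divisors of 748: [2, 11, 17]
phi(748) = 748 * (1 - 1/2) * (1 - 1/11) * (1 - 1/17)
phi(748) = 320


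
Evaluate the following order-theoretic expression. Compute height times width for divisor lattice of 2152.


Height = length of longest chain minus 1; width = size of largest antichain.
A maximum chain: 1 | 269 | 538 | 1076 | 2152  (height 4).
A maximum antichain: {2, 269}  (width 2).
Product = 4 * 2 = 8


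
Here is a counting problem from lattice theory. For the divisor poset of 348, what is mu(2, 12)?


In a divisor lattice, mu(a,b) = mu(b/a) where mu is the classical Mobius function.
b/a = 12/2 = 6
Prime factorization of 6: primes [2, 3]
6 is squarefree with 2 prime factor(s), so mu(6) = (-1)^2 = 1


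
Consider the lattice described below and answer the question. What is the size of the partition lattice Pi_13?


B(n) = number of set partitions of an n-element set.
B(n) satisfies the recurrence: B(n+1) = sum_k C(n,k)*B(k).
B(13) = 27644437


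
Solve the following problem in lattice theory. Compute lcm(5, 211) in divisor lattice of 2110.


In a divisor lattice, join = lcm (least common multiple).
gcd(5,211) = 1
lcm(5,211) = 5*211/gcd = 1055/1 = 1055


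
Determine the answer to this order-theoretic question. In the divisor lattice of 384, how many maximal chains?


A maximal chain goes from the minimum element to a maximal element via cover relations.
Counting all min-to-max paths in the cover graph.
Total maximal chains: 8


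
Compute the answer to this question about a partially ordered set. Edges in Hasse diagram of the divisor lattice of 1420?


A cover relation a -< b holds when a < b with no c strictly between.
Cover relations:
  1 -< 2
  1 -< 5
  1 -< 71
  2 -< 4
  2 -< 10
  2 -< 142
  4 -< 20
  4 -< 284
  ...12 more
Total: 20


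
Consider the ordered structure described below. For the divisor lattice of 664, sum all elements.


sigma(n) = sum of divisors.
Divisors of 664: [1, 2, 4, 8, 83, 166, 332, 664]
Sum = 1260


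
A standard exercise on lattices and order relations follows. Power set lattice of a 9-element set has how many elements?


Power set = 2^n.
2^9 = 512


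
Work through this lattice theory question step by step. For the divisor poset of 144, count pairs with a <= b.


The order relation is {(a,b) : a <= b}, reflexive so it includes (a,a).
Examples: (1,1), (1,12), (1,144), (1,16), (1,18), ...
Total ordered pairs: 90


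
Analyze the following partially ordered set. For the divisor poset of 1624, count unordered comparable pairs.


A comparable pair {a,b} has a < b or b < a in the order.
Count unordered pairs where one element is strictly below the other.
Examples: {1,2}, {1,4}, {1,7}, {1,8}, ...
Total comparable pairs: 74


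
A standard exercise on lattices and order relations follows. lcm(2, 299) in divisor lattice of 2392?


Join=lcm.
gcd(2,299)=1
lcm=598


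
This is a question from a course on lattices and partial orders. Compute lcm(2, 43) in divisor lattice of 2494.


In a divisor lattice, join = lcm (least common multiple).
gcd(2,43) = 1
lcm(2,43) = 2*43/gcd = 86/1 = 86


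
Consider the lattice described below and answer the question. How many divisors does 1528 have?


Divisors of 1528: [1, 2, 4, 8, 191, 382, 764, 1528]
Count: 8


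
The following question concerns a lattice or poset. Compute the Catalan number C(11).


C(n) = C(2n, n) / (n+1).
C(22, 11) = 705432
C(11) = 705432 / 12 = 58786


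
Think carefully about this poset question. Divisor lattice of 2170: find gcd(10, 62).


In a divisor lattice, meet = gcd (greatest common divisor).
By Euclidean algorithm or factoring: gcd(10,62) = 2


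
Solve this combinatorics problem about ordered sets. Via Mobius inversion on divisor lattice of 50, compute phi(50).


phi(n) = n * prod_{p|n} (1 - 1/p).
Prime divisors of 50: [2, 5]
phi(50) = 50 * (1 - 1/2) * (1 - 1/5)
phi(50) = 20


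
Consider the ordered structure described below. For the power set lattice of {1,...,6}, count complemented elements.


An element a is complemented if some b has a meet b = bottom, a join b = top.
every subset A has complement S\A, so all elements are complemented.
Complemented elements: {}, {1}, {2}, {3}, {4}, {5}, ... (58 more)
Count: 64


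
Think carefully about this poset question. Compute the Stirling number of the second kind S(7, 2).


S(n,k) = k*S(n-1,k) + S(n-1,k-1).
S(6,2) = 31, S(6,1) = 1
S(7,2) = 2*31 + 1 = 62 + 1
S(7,2) = 63


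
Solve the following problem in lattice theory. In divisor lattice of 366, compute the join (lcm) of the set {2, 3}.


In a divisor lattice, join = lcm (least common multiple).
Compute lcm iteratively: start with first element, then lcm(current, next).
Elements: [2, 3]
lcm(2,3) = 6
Final lcm = 6


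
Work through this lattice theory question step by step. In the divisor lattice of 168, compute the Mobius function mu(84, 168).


In a divisor lattice, mu(a,b) = mu(b/a) where mu is the classical Mobius function.
b/a = 168/84 = 2
Prime factorization of 2: primes [2]
2 is squarefree with 1 prime factor(s), so mu(2) = (-1)^1 = -1


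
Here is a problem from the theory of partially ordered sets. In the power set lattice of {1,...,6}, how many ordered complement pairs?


Complement pair (a,b): a meet b = bottom, a join b = top.
Here: A intersect B = {} and A union B = {1,...,6}.
Pairs found: ({},{1,2,3,4,5,6}), ({1},{2,3,4,5,6}), ({2},{1,3,4,5,6}), ({3},{1,2,4,5,6}), ... (60 more)
Total ordered pairs: 64


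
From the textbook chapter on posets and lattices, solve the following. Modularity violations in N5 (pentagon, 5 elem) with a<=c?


Modular law: if a <= c then a v (b ^ c) = (a v b) ^ c.
Check all triples (a,b,c) with a <= c among 5 elements.
  e.g. a=a, b=c, c=b: lhs=a != rhs=b
Total violating triples: 1


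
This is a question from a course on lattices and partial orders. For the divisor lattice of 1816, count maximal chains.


A maximal chain goes from the minimum element to a maximal element via cover relations.
Counting all min-to-max paths in the cover graph.
Total maximal chains: 4


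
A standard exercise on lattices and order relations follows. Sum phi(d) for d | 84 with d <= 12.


Divisors of 84 up to 12: [1, 2, 3, 4, 6, 7, 12]
phi values: [1, 1, 2, 2, 2, 6, 4]
Sum = 18


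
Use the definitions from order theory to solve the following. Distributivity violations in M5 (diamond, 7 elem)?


Distributive law: a ^ (b v c) = (a ^ b) v (a ^ c).
Check all 7^3 = 343 ordered triples (a,b,c).
  e.g. a=a1, b=a2, c=a3: lhs=a1 != rhs=0
  e.g. a=a1, b=a2, c=a4: lhs=a1 != rhs=0
Total violating triples: 60


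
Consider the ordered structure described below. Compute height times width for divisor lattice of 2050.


Height = length of longest chain minus 1; width = size of largest antichain.
A maximum chain: 1 | 41 | 205 | 1025 | 2050  (height 4).
A maximum antichain: {10, 25, 82, 205}  (width 4).
Product = 4 * 4 = 16


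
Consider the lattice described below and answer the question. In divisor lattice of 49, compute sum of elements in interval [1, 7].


Interval [1,7] in divisors of 49: [1, 7]
Sum = 8


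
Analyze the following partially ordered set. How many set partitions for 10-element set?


B(n) = number of set partitions of an n-element set.
B(n) satisfies the recurrence: B(n+1) = sum_k C(n,k)*B(k).
B(10) = 115975


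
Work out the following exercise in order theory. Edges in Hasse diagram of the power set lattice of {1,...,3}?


A cover relation a -< b holds when a < b with no c strictly between.
Cover relations:
  {} -< {1}
  {} -< {2}
  {} -< {3}
  {1} -< {1,2}
  {1} -< {1,3}
  {2} -< {1,2}
  {2} -< {2,3}
  {3} -< {1,3}
  ...4 more
Total: 12


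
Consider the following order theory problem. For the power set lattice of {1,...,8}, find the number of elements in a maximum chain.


A chain is a totally ordered subset; we count the number of elements in a maximum chain.
Compute, for each element x, the size of the longest chain ending at x:
  {}: 1
  {1}: 2
  {2}: 2
  {3}: 2
  {4}: 2
  {5}: 2
  ...
A maximum chain: {} < {1} < {1,2} < {1,2,3} < {1,2,3,4} < {1,2,3,4,5} < {1,2,3,4,5,6} < {1,2,3,4,5,6,7} < {1,2,3,4,5,6,7,8}
Number of elements in the longest chain: 9


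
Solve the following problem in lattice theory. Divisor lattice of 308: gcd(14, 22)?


Meet=gcd.
gcd(14,22)=2


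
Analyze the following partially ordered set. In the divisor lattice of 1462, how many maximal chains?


A maximal chain goes from the minimum element to a maximal element via cover relations.
Counting all min-to-max paths in the cover graph.
Total maximal chains: 6


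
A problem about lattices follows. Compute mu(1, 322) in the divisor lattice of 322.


In a divisor lattice, mu(a,b) = mu(b/a) where mu is the classical Mobius function.
b/a = 322/1 = 322
Prime factorization of 322: primes [2, 7, 23]
322 is squarefree with 3 prime factor(s), so mu(322) = (-1)^3 = -1


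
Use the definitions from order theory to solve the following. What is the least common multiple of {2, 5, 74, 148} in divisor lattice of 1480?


In a divisor lattice, join = lcm (least common multiple).
Compute lcm iteratively: start with first element, then lcm(current, next).
Elements: [2, 5, 74, 148]
lcm(2,5) = 10
lcm(10,74) = 370
lcm(370,148) = 740
Final lcm = 740


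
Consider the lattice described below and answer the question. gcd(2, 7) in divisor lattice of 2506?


Meet=gcd.
gcd(2,7)=1


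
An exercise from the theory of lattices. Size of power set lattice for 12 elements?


Power set = 2^n.
2^12 = 4096


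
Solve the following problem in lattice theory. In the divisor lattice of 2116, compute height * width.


Height = length of longest chain minus 1; width = size of largest antichain.
A maximum chain: 1 | 23 | 529 | 1058 | 2116  (height 4).
A maximum antichain: {4, 46, 529}  (width 3).
Product = 4 * 3 = 12


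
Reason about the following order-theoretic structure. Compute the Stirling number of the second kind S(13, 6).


S(n,k) = k*S(n-1,k) + S(n-1,k-1).
S(12,6) = 1323652, S(12,5) = 1379400
S(13,6) = 6*1323652 + 1379400 = 7941912 + 1379400
S(13,6) = 9321312


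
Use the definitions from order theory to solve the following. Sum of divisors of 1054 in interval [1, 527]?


Interval [1,527] in divisors of 1054: [1, 17, 31, 527]
Sum = 576


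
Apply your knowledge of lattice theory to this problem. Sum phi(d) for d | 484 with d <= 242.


Divisors of 484 up to 242: [1, 2, 4, 11, 22, 44, 121, 242]
phi values: [1, 1, 2, 10, 10, 20, 110, 110]
Sum = 264


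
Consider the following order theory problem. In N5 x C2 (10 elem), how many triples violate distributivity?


Distributive law: a ^ (b v c) = (a ^ b) v (a ^ c).
Check all 10^3 = 1000 ordered triples (a,b,c).
  e.g. a=(b,0), b=(a,0), c=(c,0): lhs=(b,0) != rhs=(a,0)
  e.g. a=(b,0), b=(a,0), c=(c,1): lhs=(b,0) != rhs=(a,0)
Total violating triples: 16


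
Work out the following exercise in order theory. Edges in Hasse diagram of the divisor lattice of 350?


A cover relation a -< b holds when a < b with no c strictly between.
Cover relations:
  1 -< 2
  1 -< 5
  1 -< 7
  2 -< 10
  2 -< 14
  5 -< 10
  5 -< 25
  5 -< 35
  ...12 more
Total: 20


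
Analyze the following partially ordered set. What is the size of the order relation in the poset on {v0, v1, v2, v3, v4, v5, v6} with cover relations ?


The order relation is {(a,b) : a <= b}, reflexive so it includes (a,a).
Examples: (v0,v0), (v1,v1), (v2,v2), (v3,v3), (v4,v4), ...
Total ordered pairs: 7


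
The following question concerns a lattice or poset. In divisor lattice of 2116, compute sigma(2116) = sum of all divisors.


sigma(n) = sum of divisors.
Divisors of 2116: [1, 2, 4, 23, 46, 92, 529, 1058, 2116]
Sum = 3871


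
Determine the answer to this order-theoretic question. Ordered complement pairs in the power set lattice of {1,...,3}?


Complement pair (a,b): a meet b = bottom, a join b = top.
Here: A intersect B = {} and A union B = {1,...,3}.
Pairs found: ({},{1,2,3}), ({1},{2,3}), ({2},{1,3}), ({3},{1,2}), ... (4 more)
Total ordered pairs: 8


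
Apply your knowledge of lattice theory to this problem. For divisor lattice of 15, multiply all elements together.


Divisors of 15: [1, 3, 5, 15]
Product = n^(d(n)/2) = 15^(4/2)
Product = 225


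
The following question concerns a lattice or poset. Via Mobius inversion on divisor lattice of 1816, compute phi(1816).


phi(n) = n * prod_{p|n} (1 - 1/p).
Prime divisors of 1816: [2, 227]
phi(1816) = 1816 * (1 - 1/2) * (1 - 1/227)
phi(1816) = 904


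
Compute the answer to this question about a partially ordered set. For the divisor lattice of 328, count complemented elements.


An element a is complemented if some b has a meet b = bottom, a join b = top.
a is complemented iff gcd(a, n/a)=1, i.e. a is a unitary divisor of 328.
Complemented elements: 1, 8, 41, 328
Count: 4


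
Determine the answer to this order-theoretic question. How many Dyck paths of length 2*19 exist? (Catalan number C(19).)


C(n) = C(2n, n) / (n+1).
C(38, 19) = 35345263800
C(19) = 35345263800 / 20 = 1767263190


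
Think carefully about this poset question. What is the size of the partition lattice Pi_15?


B(n) = number of set partitions of an n-element set.
B(n) satisfies the recurrence: B(n+1) = sum_k C(n,k)*B(k).
B(15) = 1382958545


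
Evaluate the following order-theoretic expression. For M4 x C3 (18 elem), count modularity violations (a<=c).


Modular law: if a <= c then a v (b ^ c) = (a v b) ^ c.
Check all triples (a,b,c) with a <= c among 18 elements.
This lattice is modular (diamonds M_m and their chain-products are modular).
Total violating triples: 0


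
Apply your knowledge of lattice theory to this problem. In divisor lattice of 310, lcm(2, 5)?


Join=lcm.
gcd(2,5)=1
lcm=10


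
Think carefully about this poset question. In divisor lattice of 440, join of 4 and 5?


In a divisor lattice, join = lcm (least common multiple).
gcd(4,5) = 1
lcm(4,5) = 4*5/gcd = 20/1 = 20


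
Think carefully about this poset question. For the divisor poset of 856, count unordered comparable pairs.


A comparable pair {a,b} has a < b or b < a in the order.
Count unordered pairs where one element is strictly below the other.
Examples: {1,2}, {1,4}, {1,8}, {1,107}, ...
Total comparable pairs: 22


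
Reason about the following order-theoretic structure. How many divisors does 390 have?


Divisors of 390: [1, 2, 3, 5, 6, 10, 13, 15, 26, 30, 39, 65, 78, 130, 195, 390]
Count: 16


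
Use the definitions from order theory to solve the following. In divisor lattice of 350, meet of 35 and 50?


In a divisor lattice, meet = gcd (greatest common divisor).
By Euclidean algorithm or factoring: gcd(35,50) = 5


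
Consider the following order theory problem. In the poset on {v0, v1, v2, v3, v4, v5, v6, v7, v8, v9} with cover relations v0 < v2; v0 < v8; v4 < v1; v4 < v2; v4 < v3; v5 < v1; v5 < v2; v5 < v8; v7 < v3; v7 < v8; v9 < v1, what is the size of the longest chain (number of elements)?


A chain is a totally ordered subset; we count the number of elements in a maximum chain.
Compute, for each element x, the size of the longest chain ending at x:
  v0: 1
  v4: 1
  v5: 1
  v6: 1
  v7: 1
  v9: 1
  ...
A maximum chain: v4 < v1
Number of elements in the longest chain: 2


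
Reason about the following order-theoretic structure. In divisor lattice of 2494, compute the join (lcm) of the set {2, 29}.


In a divisor lattice, join = lcm (least common multiple).
Compute lcm iteratively: start with first element, then lcm(current, next).
Elements: [2, 29]
lcm(2,29) = 58
Final lcm = 58


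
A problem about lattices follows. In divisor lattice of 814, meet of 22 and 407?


In a divisor lattice, meet = gcd (greatest common divisor).
By Euclidean algorithm or factoring: gcd(22,407) = 11


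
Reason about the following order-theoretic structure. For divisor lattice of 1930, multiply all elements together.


Divisors of 1930: [1, 2, 5, 10, 193, 386, 965, 1930]
Product = n^(d(n)/2) = 1930^(8/2)
Product = 13874880010000


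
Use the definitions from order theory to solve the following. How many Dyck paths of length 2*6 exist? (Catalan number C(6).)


C(n) = C(2n, n) / (n+1).
C(12, 6) = 924
C(6) = 924 / 7 = 132


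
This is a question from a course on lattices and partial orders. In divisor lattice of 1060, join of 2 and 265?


In a divisor lattice, join = lcm (least common multiple).
gcd(2,265) = 1
lcm(2,265) = 2*265/gcd = 530/1 = 530


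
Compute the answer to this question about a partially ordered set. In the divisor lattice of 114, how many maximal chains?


A maximal chain goes from the minimum element to a maximal element via cover relations.
Counting all min-to-max paths in the cover graph.
Total maximal chains: 6


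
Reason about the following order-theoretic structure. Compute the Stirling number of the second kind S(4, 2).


S(n,k) = k*S(n-1,k) + S(n-1,k-1).
S(3,2) = 3, S(3,1) = 1
S(4,2) = 2*3 + 1 = 6 + 1
S(4,2) = 7


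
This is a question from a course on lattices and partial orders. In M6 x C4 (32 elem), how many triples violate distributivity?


Distributive law: a ^ (b v c) = (a ^ b) v (a ^ c).
Check all 32^3 = 32768 ordered triples (a,b,c).
  e.g. a=(a1,0), b=(a2,0), c=(a3,0): lhs=(a1,0) != rhs=(0,0)
  e.g. a=(a1,0), b=(a2,0), c=(a3,1): lhs=(a1,0) != rhs=(0,0)
Total violating triples: 7680


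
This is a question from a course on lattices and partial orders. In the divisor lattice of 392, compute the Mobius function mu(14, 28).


In a divisor lattice, mu(a,b) = mu(b/a) where mu is the classical Mobius function.
b/a = 28/14 = 2
Prime factorization of 2: primes [2]
2 is squarefree with 1 prime factor(s), so mu(2) = (-1)^1 = -1


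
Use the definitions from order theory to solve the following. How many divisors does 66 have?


Divisors of 66: [1, 2, 3, 6, 11, 22, 33, 66]
Count: 8


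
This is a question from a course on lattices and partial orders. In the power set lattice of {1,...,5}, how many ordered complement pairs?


Complement pair (a,b): a meet b = bottom, a join b = top.
Here: A intersect B = {} and A union B = {1,...,5}.
Pairs found: ({},{1,2,3,4,5}), ({1},{2,3,4,5}), ({2},{1,3,4,5}), ({3},{1,2,4,5}), ... (28 more)
Total ordered pairs: 32


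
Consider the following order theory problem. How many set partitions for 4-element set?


B(n) = number of set partitions of an n-element set.
B(n) satisfies the recurrence: B(n+1) = sum_k C(n,k)*B(k).
B(4) = 15


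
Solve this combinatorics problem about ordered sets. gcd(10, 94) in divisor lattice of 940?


Meet=gcd.
gcd(10,94)=2


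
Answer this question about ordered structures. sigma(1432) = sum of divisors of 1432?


sigma(n) = sum of divisors.
Divisors of 1432: [1, 2, 4, 8, 179, 358, 716, 1432]
Sum = 2700


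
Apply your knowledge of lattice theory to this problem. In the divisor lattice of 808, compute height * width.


Height = length of longest chain minus 1; width = size of largest antichain.
A maximum chain: 1 | 101 | 202 | 404 | 808  (height 4).
A maximum antichain: {2, 101}  (width 2).
Product = 4 * 2 = 8


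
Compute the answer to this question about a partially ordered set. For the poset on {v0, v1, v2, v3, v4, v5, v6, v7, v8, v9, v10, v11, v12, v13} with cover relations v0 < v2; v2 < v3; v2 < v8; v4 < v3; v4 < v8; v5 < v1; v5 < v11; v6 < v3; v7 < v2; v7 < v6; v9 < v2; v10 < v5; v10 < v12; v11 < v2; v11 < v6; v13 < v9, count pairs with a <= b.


The order relation is {(a,b) : a <= b}, reflexive so it includes (a,a).
Examples: (v0,v0), (v0,v2), (v0,v3), (v0,v8), (v1,v1), ...
Total ordered pairs: 51


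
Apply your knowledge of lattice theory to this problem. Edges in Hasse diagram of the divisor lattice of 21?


A cover relation a -< b holds when a < b with no c strictly between.
Cover relations:
  1 -< 3
  1 -< 7
  3 -< 21
  7 -< 21
Total: 4


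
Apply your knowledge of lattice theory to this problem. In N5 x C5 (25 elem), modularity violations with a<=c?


Modular law: if a <= c then a v (b ^ c) = (a v b) ^ c.
Check all triples (a,b,c) with a <= c among 25 elements.
  e.g. a=(a,0), b=(c,0), c=(b,0): lhs=(a,0) != rhs=(b,0)
  e.g. a=(a,0), b=(c,1), c=(b,0): lhs=(a,0) != rhs=(b,0)
Total violating triples: 75


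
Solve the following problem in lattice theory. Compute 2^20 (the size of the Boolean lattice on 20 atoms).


Power set = 2^n.
2^20 = 1048576


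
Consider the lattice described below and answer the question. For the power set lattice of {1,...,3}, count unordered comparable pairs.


A comparable pair {a,b} has a < b or b < a in the order.
Count unordered pairs where one element is strictly below the other.
Examples: {{},{1}}, {{},{2}}, {{},{3}}, {{},{1,2}}, ...
Total comparable pairs: 19


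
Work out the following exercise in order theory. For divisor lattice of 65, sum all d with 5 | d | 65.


Interval [5,65] in divisors of 65: [5, 65]
Sum = 70


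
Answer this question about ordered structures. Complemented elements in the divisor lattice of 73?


An element a is complemented if some b has a meet b = bottom, a join b = top.
a is complemented iff gcd(a, n/a)=1, i.e. a is a unitary divisor of 73.
Complemented elements: 1, 73
Count: 2
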